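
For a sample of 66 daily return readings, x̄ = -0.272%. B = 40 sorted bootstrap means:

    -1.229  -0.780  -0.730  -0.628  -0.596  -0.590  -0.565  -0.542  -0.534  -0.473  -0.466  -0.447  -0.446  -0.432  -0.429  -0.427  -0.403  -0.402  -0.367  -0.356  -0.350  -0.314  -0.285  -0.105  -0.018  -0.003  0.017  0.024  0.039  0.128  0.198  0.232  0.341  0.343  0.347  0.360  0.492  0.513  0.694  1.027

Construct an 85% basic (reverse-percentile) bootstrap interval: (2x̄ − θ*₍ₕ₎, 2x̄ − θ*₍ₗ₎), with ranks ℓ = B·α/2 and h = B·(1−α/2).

Percentile endpoints at ranks 3 and 37: θ*₍3₎ = -0.730, θ*₍37₎ = 0.492.
Basic interval reflects these around x̄:
  lower = 2 × -0.272 − 0.492 = -1.036
  upper = 2 × -0.272 − -0.730 = 0.186

(-1.036, 0.186)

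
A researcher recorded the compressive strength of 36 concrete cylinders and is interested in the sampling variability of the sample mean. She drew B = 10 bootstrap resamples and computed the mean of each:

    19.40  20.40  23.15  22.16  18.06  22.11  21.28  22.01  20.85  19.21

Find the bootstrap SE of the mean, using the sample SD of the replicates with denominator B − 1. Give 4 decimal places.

Bootstrap SE is the standard deviation of the 10 replicate means.
Mean of replicates: (19.40 + 20.40 + 23.15 + 22.16 + 18.06 + 22.11 + 21.28 + 22.01 + 20.85 + 19.21) / 10 = 208.63000 / 10 = 20.86300
Sum of squared deviations: (−1.46300)² + (−0.46300)² + (+2.28700)² + (+1.29700)² + (−2.80300)² + (+1.24700)² + (+0.41700)² + (+1.14700)² + (−0.01300)² + (−1.65300)² = 22.90121
Variance = 22.90121 / 9 = 2.54458
SE* = √2.54458

SE* = 1.5952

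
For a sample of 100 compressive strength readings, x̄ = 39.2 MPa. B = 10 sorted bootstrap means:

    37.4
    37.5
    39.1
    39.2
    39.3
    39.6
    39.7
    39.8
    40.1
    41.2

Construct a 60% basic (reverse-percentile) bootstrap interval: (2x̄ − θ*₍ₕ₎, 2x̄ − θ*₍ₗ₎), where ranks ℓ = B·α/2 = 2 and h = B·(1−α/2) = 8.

Percentile endpoints at ranks 2 and 8: θ*₍2₎ = 37.5, θ*₍8₎ = 39.8.
Basic interval reflects these around x̄:
  lower = 2 × 39.2 − 39.8 = 38.6
  upper = 2 × 39.2 − 37.5 = 40.9

(38.6, 40.9)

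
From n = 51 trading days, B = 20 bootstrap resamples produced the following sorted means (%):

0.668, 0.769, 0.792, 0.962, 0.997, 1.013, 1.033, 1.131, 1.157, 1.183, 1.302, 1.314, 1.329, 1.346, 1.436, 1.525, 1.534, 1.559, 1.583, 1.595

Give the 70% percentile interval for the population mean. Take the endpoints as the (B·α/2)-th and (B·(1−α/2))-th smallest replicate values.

α = 0.30; lower rank = 20 × 0.150 = 3; upper rank = 20 × 0.850 = 17.
The 3rd smallest replicate is 0.792; the 17th is 1.534.

(0.792, 1.534)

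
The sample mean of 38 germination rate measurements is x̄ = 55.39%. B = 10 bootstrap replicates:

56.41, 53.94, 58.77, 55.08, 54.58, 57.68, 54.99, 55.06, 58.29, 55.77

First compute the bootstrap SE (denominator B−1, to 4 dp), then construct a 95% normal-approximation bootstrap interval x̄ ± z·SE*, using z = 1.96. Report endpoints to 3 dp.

Mean of replicates = 56.0570; sum of squared deviations = 24.9380; SE* = √(24.9380/9) = 1.6646
Margin = 1.96 × 1.6646 = 3.2626
Interval: 55.39 ± 3.2626

(52.127, 58.653)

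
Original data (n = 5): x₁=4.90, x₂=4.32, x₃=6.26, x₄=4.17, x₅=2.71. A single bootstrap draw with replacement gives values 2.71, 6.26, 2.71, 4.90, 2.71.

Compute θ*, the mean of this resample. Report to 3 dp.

Mean = (2.71 + 6.26 + 2.71 + 4.90 + 2.71) / 5 = 19.290 / 5 = 3.858

θ* = 3.858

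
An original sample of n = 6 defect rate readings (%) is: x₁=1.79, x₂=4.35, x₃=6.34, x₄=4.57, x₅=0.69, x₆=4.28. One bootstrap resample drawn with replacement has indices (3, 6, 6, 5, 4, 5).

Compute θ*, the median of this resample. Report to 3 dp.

θ* = 4.280

Resample values: 6.34, 4.28, 4.28, 0.69, 4.57, 0.69.
Sorted: 0.69, 0.69, 4.28, 4.28, 4.57, 6.34
Median = average of the two middle values = 4.280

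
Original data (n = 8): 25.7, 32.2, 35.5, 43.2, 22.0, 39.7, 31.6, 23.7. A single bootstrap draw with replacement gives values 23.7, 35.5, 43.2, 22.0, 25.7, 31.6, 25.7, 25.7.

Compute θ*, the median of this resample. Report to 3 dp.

θ* = 25.700

Sorted: 22.0, 23.7, 25.7, 25.7, 25.7, 31.6, 35.5, 43.2
Median = average of the two middle values = 25.700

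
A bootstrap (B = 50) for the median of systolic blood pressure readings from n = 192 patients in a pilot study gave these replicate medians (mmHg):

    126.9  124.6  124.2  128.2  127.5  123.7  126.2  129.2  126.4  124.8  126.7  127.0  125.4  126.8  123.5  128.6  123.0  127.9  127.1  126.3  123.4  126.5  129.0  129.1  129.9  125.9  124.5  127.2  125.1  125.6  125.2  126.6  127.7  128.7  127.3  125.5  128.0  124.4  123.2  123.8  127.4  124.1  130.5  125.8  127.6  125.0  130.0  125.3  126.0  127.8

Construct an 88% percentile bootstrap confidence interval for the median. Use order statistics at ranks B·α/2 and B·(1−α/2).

(123.4, 129.2)

Sorted replicates: 123.0, 123.2, 123.4, 123.5, 123.7, 123.8, 124.1, 124.2, 124.4, 124.5, 124.6, 124.8, 125.0, 125.1, 125.2, 125.3, 125.4, 125.5, 125.6, 125.8, 125.9, 126.0, 126.2, 126.3, 126.4, 126.5, 126.6, 126.7, 126.8, 126.9, 127.0, 127.1, 127.2, 127.3, 127.4, 127.5, 127.6, 127.7, 127.8, 127.9, 128.0, 128.2, 128.6, 128.7, 129.0, 129.1, 129.2, 129.9, 130.0, 130.5
α = 0.12; lower rank = 50 × 0.060 = 3; upper rank = 50 × 0.940 = 47.
The 3rd smallest replicate is 123.4; the 47th is 129.2.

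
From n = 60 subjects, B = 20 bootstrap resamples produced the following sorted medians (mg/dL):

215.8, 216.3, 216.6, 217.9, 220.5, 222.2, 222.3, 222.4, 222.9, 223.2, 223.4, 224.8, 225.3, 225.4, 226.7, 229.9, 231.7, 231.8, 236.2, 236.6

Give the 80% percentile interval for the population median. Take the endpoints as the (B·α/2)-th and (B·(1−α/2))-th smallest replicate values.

(216.3, 231.8)

α = 0.20; lower rank = 20 × 0.100 = 2; upper rank = 20 × 0.900 = 18.
The 2nd smallest replicate is 216.3; the 18th is 231.8.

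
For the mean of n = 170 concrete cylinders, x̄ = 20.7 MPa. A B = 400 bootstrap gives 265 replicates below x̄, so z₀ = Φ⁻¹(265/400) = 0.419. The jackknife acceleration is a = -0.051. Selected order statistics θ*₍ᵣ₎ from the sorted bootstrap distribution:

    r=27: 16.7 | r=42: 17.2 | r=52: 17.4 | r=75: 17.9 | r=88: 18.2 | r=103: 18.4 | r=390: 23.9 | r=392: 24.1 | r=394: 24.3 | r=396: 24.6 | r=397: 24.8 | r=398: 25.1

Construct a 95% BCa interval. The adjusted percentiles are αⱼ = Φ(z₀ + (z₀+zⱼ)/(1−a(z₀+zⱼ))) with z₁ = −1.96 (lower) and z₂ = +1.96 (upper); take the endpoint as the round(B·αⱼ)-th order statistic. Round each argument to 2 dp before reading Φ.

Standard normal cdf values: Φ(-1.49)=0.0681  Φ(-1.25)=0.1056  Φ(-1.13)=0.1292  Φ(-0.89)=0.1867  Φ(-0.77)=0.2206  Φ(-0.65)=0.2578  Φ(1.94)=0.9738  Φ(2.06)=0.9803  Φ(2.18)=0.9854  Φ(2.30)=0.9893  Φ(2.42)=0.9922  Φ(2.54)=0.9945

Lower: z₀ + z₁ = 0.419 + (-1.960) = -1.541; 1 − a(z₀+z₁) = 1 − (-0.051)(-1.541) = 0.9214; argument = 0.419 + (-1.541)/0.9214 = -1.2534 → -1.25.
α₁ = Φ(-1.25) = 0.1056; rank = round(400 × 0.1056) = 42; θ*₍42₎ = 17.2.
Upper: z₀ + z₂ = 2.379; 1 − a(z₀+z₂) = 1.1213; argument = 2.5406 → 2.54; α₂ = 0.9945; rank = 398; θ*₍398₎ = 25.1.

(17.2, 25.1)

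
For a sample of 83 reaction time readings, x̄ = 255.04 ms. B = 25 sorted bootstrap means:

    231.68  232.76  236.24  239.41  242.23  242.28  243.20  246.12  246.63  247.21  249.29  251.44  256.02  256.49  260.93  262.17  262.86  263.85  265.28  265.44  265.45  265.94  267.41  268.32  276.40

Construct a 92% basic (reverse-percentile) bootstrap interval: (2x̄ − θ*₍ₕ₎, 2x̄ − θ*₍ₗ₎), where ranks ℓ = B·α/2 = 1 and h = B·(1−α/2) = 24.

(241.76, 278.40)

Percentile endpoints at ranks 1 and 24: θ*₍1₎ = 231.68, θ*₍24₎ = 268.32.
Basic interval reflects these around x̄:
  lower = 2 × 255.04 − 268.32 = 241.76
  upper = 2 × 255.04 − 231.68 = 278.40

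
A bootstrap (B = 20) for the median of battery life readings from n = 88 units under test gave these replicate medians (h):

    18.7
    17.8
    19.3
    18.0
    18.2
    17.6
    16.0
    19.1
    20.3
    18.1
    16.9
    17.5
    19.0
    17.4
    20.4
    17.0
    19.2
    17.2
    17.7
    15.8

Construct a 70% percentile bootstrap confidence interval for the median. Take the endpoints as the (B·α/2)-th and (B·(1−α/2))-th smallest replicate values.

Sorted replicates: 15.8, 16.0, 16.9, 17.0, 17.2, 17.4, 17.5, 17.6, 17.7, 17.8, 18.0, 18.1, 18.2, 18.7, 19.0, 19.1, 19.2, 19.3, 20.3, 20.4
α = 0.30; lower rank = 20 × 0.150 = 3; upper rank = 20 × 0.850 = 17.
The 3rd smallest replicate is 16.9; the 17th is 19.2.

(16.9, 19.2)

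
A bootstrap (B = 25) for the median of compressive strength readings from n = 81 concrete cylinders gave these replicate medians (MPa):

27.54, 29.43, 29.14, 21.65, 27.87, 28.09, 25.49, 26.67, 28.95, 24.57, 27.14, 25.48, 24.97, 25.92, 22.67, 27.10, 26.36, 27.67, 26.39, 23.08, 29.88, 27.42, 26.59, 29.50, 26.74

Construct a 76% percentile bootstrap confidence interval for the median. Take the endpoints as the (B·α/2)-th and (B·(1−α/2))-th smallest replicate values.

(23.08, 29.14)

Sorted replicates: 21.65, 22.67, 23.08, 24.57, 24.97, 25.48, 25.49, 25.92, 26.36, 26.39, 26.59, 26.67, 26.74, 27.10, 27.14, 27.42, 27.54, 27.67, 27.87, 28.09, 28.95, 29.14, 29.43, 29.50, 29.88
α = 0.24; lower rank = 25 × 0.120 = 3; upper rank = 25 × 0.880 = 22.
The 3rd smallest replicate is 23.08; the 22nd is 29.14.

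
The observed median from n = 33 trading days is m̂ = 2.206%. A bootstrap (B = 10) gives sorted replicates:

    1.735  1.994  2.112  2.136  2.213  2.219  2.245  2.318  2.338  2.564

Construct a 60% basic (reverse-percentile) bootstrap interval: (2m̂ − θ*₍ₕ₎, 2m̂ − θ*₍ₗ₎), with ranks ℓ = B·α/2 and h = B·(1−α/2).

Percentile endpoints at ranks 2 and 8: θ*₍2₎ = 1.994, θ*₍8₎ = 2.318.
Basic interval reflects these around m̂:
  lower = 2 × 2.206 − 2.318 = 2.094
  upper = 2 × 2.206 − 1.994 = 2.418

(2.094, 2.418)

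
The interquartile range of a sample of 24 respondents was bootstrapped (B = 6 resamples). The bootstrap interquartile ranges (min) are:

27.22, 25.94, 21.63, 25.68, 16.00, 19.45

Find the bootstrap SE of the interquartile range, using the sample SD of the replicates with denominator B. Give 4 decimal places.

SE* = 4.0082

Bootstrap SE is the standard deviation of the 6 replicate interquartile ranges.
Mean of replicates: (27.22 + 25.94 + 21.63 + 25.68 + 16.00 + 19.45) / 6 = 135.92000 / 6 = 22.65333
Sum of squared deviations: (+4.56667)² + (+3.28667)² + (−1.02333)² + (+3.02667)² + (−6.65333)² + (−3.20333)² = 96.39273
Variance = 96.39273 / 6 = 16.06546
SE* = √16.06546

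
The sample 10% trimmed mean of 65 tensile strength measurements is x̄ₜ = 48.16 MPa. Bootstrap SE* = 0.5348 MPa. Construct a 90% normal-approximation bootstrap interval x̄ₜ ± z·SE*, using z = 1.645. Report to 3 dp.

Margin = 1.645 × 0.5348 = 0.8797
Interval: 48.16 ± 0.8797

(47.280, 49.040)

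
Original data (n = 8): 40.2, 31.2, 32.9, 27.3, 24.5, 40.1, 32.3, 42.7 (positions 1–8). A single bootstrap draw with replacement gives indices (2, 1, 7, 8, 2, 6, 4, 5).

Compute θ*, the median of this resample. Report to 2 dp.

Resample values: 31.2, 40.2, 32.3, 42.7, 31.2, 40.1, 27.3, 24.5.
Sorted: 24.5, 27.3, 31.2, 31.2, 32.3, 40.1, 40.2, 42.7
Median = average of the two middle values = 31.75

θ* = 31.75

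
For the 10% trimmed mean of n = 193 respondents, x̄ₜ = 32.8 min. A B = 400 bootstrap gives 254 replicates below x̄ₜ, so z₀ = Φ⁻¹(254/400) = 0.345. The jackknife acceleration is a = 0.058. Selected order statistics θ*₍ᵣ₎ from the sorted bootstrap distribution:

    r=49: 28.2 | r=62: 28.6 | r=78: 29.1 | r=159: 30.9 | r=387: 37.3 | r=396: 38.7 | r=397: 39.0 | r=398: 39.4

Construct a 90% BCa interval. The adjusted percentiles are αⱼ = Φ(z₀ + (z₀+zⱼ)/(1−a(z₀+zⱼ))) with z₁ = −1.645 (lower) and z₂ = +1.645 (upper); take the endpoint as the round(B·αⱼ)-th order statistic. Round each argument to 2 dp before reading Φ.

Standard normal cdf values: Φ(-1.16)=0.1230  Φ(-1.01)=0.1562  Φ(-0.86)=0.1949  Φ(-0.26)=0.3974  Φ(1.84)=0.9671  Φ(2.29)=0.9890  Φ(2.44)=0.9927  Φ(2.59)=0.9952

Lower: z₀ + z₁ = 0.345 + (-1.645) = -1.300; 1 − a(z₀+z₁) = 1 − (0.058)(-1.300) = 1.0754; argument = 0.345 + (-1.300)/1.0754 = -0.8639 → -0.86.
α₁ = Φ(-0.86) = 0.1949; rank = round(400 × 0.1949) = 78; θ*₍78₎ = 29.1.
Upper: z₀ + z₂ = 1.990; 1 − a(z₀+z₂) = 0.8846; argument = 2.5947 → 2.59; α₂ = 0.9952; rank = 398; θ*₍398₎ = 39.4.

(29.1, 39.4)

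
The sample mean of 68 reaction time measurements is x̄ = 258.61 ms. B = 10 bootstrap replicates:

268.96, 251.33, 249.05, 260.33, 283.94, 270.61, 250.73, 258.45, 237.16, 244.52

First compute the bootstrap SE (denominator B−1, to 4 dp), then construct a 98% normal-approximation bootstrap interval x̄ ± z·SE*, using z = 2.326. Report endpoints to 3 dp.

(226.188, 291.032)

Mean of replicates = 257.5080; sum of squared deviations = 1748.6884; SE* = √(1748.6884/9) = 13.9391
Margin = 2.326 × 13.9391 = 32.4223
Interval: 258.61 ± 32.4223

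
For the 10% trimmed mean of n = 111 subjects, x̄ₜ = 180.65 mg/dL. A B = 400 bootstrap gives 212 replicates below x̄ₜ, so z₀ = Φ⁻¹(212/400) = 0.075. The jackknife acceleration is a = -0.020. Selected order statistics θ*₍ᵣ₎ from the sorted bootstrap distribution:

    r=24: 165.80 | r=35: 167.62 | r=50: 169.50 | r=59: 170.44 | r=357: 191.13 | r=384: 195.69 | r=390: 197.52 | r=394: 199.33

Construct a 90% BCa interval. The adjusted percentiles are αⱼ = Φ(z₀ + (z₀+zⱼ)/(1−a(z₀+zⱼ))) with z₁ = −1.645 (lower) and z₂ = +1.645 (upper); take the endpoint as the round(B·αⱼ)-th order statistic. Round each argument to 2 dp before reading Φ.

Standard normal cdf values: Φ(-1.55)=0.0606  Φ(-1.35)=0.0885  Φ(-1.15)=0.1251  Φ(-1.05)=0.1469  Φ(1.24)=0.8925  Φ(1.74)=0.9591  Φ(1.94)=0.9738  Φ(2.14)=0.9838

(165.80, 195.69)

Lower: z₀ + z₁ = 0.075 + (-1.645) = -1.570; 1 − a(z₀+z₁) = 1 − (-0.020)(-1.570) = 0.9686; argument = 0.075 + (-1.570)/0.9686 = -1.5459 → -1.55.
α₁ = Φ(-1.55) = 0.0606; rank = round(400 × 0.0606) = 24; θ*₍24₎ = 165.80.
Upper: z₀ + z₂ = 1.720; 1 − a(z₀+z₂) = 1.0344; argument = 1.7378 → 1.74; α₂ = 0.9591; rank = 384; θ*₍384₎ = 195.69.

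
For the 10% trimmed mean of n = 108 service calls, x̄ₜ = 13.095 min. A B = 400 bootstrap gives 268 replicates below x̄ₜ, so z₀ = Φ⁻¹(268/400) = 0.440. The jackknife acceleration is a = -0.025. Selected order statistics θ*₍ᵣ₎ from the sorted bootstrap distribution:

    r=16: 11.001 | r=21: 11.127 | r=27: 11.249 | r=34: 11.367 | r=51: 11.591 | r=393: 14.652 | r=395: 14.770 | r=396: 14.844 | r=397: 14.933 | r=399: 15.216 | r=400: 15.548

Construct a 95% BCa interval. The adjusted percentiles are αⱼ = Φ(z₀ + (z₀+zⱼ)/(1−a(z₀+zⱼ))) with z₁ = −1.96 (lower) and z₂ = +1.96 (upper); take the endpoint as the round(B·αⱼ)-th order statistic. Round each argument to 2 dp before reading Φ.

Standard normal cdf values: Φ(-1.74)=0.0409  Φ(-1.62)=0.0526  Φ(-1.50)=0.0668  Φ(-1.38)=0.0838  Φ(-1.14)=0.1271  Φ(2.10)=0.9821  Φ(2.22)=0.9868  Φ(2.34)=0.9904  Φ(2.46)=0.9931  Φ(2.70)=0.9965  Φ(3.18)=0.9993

(11.591, 15.216)

Lower: z₀ + z₁ = 0.440 + (-1.960) = -1.520; 1 − a(z₀+z₁) = 1 − (-0.025)(-1.520) = 0.9620; argument = 0.440 + (-1.520)/0.9620 = -1.1400 → -1.14.
α₁ = Φ(-1.14) = 0.1271; rank = round(400 × 0.1271) = 51; θ*₍51₎ = 11.591.
Upper: z₀ + z₂ = 2.400; 1 − a(z₀+z₂) = 1.0600; argument = 2.7042 → 2.70; α₂ = 0.9965; rank = 399; θ*₍399₎ = 15.216.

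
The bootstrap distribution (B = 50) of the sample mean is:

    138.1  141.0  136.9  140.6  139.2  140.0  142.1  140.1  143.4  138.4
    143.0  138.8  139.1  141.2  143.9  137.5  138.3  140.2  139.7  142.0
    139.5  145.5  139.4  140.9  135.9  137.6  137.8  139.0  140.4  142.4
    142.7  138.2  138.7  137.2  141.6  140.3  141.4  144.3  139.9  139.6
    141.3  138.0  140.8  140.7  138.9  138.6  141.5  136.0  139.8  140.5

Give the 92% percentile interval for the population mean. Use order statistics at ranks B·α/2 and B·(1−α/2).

(136.0, 143.9)

Sorted replicates: 135.9, 136.0, 136.9, 137.2, 137.5, 137.6, 137.8, 138.0, 138.1, 138.2, 138.3, 138.4, 138.6, 138.7, 138.8, 138.9, 139.0, 139.1, 139.2, 139.4, 139.5, 139.6, 139.7, 139.8, 139.9, 140.0, 140.1, 140.2, 140.3, 140.4, 140.5, 140.6, 140.7, 140.8, 140.9, 141.0, 141.2, 141.3, 141.4, 141.5, 141.6, 142.0, 142.1, 142.4, 142.7, 143.0, 143.4, 143.9, 144.3, 145.5
α = 0.08; lower rank = 50 × 0.040 = 2; upper rank = 50 × 0.960 = 48.
The 2nd smallest replicate is 136.0; the 48th is 143.9.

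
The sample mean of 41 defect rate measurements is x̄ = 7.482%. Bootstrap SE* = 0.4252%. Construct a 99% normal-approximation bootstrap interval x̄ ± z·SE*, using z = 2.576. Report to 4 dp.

Margin = 2.576 × 0.4252 = 1.09532
Interval: 7.482 ± 1.09532

(6.3867, 8.5773)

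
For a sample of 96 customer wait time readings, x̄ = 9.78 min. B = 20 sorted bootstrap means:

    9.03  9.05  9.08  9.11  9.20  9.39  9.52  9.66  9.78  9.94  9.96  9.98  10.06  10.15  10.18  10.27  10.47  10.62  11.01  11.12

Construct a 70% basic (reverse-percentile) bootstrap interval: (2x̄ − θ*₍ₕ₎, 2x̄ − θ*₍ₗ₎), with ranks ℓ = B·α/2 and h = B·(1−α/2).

Percentile endpoints at ranks 3 and 17: θ*₍3₎ = 9.08, θ*₍17₎ = 10.47.
Basic interval reflects these around x̄:
  lower = 2 × 9.78 − 10.47 = 9.09
  upper = 2 × 9.78 − 9.08 = 10.48

(9.09, 10.48)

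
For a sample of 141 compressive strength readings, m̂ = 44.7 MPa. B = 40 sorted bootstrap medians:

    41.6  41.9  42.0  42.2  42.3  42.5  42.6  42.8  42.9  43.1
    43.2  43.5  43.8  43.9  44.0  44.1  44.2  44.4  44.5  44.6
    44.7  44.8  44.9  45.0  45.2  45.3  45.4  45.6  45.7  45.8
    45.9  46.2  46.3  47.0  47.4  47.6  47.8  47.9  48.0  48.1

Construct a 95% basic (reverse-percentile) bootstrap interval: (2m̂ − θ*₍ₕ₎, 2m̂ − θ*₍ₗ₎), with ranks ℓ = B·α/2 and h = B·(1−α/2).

(41.4, 47.8)

Percentile endpoints at ranks 1 and 39: θ*₍1₎ = 41.6, θ*₍39₎ = 48.0.
Basic interval reflects these around m̂:
  lower = 2 × 44.7 − 48.0 = 41.4
  upper = 2 × 44.7 − 41.6 = 47.8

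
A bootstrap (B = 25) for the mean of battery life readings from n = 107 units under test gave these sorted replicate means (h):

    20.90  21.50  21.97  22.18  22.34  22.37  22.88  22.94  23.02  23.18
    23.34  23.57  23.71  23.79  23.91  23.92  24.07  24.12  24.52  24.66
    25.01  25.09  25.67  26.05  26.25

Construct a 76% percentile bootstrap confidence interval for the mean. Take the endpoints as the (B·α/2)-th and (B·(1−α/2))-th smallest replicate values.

α = 0.24; lower rank = 25 × 0.120 = 3; upper rank = 25 × 0.880 = 22.
The 3rd smallest replicate is 21.97; the 22nd is 25.09.

(21.97, 25.09)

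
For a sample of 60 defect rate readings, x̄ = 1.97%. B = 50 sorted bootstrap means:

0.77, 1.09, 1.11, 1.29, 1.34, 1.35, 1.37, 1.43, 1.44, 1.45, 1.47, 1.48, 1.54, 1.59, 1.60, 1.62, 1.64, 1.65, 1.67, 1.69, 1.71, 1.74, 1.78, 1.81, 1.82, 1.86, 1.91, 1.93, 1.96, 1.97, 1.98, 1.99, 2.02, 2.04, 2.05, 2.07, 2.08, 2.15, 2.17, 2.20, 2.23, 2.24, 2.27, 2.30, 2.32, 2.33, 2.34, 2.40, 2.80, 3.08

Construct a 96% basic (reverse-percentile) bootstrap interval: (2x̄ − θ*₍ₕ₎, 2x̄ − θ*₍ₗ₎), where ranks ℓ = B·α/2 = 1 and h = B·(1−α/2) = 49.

Percentile endpoints at ranks 1 and 49: θ*₍1₎ = 0.77, θ*₍49₎ = 2.80.
Basic interval reflects these around x̄:
  lower = 2 × 1.97 − 2.80 = 1.14
  upper = 2 × 1.97 − 0.77 = 3.17

(1.14, 3.17)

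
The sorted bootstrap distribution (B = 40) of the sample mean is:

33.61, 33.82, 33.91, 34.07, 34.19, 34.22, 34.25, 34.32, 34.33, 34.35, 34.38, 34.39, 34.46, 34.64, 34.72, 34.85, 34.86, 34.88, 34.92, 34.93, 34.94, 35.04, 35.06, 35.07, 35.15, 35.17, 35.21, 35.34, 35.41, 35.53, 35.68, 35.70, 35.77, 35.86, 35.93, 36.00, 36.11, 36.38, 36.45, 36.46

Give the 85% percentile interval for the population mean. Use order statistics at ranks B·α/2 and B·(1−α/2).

α = 0.15; lower rank = 40 × 0.075 = 3; upper rank = 40 × 0.925 = 37.
The 3rd smallest replicate is 33.91; the 37th is 36.11.

(33.91, 36.11)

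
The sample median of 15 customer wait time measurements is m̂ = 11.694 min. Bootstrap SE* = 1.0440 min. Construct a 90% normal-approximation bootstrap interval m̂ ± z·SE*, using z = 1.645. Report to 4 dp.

(9.9766, 13.4114)

Margin = 1.645 × 1.0440 = 1.71738
Interval: 11.694 ± 1.71738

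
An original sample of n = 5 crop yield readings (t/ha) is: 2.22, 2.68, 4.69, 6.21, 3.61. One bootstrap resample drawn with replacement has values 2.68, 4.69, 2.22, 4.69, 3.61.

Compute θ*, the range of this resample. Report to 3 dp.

Range = 4.69 − 2.22 = 2.470

θ* = 2.470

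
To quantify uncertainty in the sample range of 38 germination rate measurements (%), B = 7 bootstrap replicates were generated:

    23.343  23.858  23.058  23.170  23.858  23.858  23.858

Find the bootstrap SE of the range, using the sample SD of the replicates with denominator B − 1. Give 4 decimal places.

Bootstrap SE is the standard deviation of the 7 replicate ranges.
Mean of replicates: (23.343 + 23.858 + 23.058 + 23.170 + 23.858 + 23.858 + 23.858) / 7 = 165.00300 / 7 = 23.57186
Sum of squared deviations: (−0.22886)² + (+0.28614)² + (−0.51386)² + (−0.40186)² + (+0.28614)² + (+0.28614)² + (+0.28614)² = 0.80542
Variance = 0.80542 / 6 = 0.13424
SE* = √0.13424

SE* = 0.3664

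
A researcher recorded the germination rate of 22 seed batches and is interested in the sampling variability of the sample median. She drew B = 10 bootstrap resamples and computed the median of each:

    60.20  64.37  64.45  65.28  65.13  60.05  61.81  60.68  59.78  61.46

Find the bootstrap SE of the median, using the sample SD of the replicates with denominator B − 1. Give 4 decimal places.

SE* = 2.2407

Bootstrap SE is the standard deviation of the 10 replicate medians.
Mean of replicates: (60.20 + 64.37 + 64.45 + 65.28 + 65.13 + 60.05 + 61.81 + 60.68 + 59.78 + 61.46) / 10 = 623.21000 / 10 = 62.32100
Sum of squared deviations: (−2.12100)² + (+2.04900)² + (+2.12900)² + (+2.95900)² + (+2.80900)² + (−2.27100)² + (−0.51100)² + (−1.64100)² + (−2.54100)² + (−0.86100)² = 45.18529
Variance = 45.18529 / 9 = 5.02059
SE* = √5.02059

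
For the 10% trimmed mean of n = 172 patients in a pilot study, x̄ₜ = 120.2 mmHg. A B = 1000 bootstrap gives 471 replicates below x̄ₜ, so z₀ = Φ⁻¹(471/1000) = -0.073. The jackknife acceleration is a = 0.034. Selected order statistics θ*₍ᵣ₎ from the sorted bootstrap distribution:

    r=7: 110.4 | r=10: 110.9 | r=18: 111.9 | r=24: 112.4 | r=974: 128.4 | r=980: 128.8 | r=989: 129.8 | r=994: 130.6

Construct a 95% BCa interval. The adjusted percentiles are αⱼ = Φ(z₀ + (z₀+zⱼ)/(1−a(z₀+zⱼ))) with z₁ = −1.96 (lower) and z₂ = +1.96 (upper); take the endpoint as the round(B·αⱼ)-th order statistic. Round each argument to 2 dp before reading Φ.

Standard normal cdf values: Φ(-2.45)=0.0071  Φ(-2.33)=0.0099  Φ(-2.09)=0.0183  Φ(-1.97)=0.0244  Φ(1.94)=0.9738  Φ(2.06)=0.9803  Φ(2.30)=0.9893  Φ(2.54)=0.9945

Lower: z₀ + z₁ = -0.073 + (-1.960) = -2.033; 1 − a(z₀+z₁) = 1 − (0.034)(-2.033) = 1.0691; argument = -0.073 + (-2.033)/1.0691 = -1.9746 → -1.97.
α₁ = Φ(-1.97) = 0.0244; rank = round(1000 × 0.0244) = 24; θ*₍24₎ = 112.4.
Upper: z₀ + z₂ = 1.887; 1 − a(z₀+z₂) = 0.9358; argument = 1.9434 → 1.94; α₂ = 0.9738; rank = 974; θ*₍974₎ = 128.4.

(112.4, 128.4)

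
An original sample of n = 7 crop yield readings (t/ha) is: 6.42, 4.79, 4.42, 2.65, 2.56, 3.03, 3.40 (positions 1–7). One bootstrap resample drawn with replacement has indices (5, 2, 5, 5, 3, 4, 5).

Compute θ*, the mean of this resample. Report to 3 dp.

θ* = 3.157

Resample values: 2.56, 4.79, 2.56, 2.56, 4.42, 2.65, 2.56.
Mean = (2.56 + 4.79 + 2.56 + 2.56 + 4.42 + 2.65 + 2.56) / 7 = 22.100 / 7 = 3.157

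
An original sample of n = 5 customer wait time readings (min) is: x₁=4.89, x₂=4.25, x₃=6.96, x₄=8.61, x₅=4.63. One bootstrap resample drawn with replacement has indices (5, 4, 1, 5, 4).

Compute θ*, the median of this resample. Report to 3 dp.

Resample values: 4.63, 8.61, 4.89, 4.63, 8.61.
Sorted: 4.63, 4.63, 4.89, 8.61, 8.61
Median = middle value = 4.890

θ* = 4.890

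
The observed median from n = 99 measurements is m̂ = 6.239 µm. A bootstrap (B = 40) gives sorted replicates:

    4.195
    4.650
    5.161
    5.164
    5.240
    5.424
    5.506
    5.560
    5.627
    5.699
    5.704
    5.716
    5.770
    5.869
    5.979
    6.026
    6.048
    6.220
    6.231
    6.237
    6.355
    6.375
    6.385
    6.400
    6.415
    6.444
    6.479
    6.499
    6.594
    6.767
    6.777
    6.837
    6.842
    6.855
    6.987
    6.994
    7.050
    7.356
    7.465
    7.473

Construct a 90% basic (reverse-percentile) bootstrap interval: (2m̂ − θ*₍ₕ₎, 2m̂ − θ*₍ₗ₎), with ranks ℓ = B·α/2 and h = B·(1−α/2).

(5.122, 7.828)

Percentile endpoints at ranks 2 and 38: θ*₍2₎ = 4.650, θ*₍38₎ = 7.356.
Basic interval reflects these around m̂:
  lower = 2 × 6.239 − 7.356 = 5.122
  upper = 2 × 6.239 − 4.650 = 7.828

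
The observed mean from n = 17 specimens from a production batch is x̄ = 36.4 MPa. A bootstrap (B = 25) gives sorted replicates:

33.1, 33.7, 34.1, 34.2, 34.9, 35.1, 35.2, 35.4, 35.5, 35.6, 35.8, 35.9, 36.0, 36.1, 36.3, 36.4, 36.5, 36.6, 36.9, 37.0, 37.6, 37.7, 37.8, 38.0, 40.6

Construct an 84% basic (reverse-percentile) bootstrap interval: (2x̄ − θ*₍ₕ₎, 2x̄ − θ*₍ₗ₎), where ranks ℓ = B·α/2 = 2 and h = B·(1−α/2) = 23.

(35.0, 39.1)

Percentile endpoints at ranks 2 and 23: θ*₍2₎ = 33.7, θ*₍23₎ = 37.8.
Basic interval reflects these around x̄:
  lower = 2 × 36.4 − 37.8 = 35.0
  upper = 2 × 36.4 − 33.7 = 39.1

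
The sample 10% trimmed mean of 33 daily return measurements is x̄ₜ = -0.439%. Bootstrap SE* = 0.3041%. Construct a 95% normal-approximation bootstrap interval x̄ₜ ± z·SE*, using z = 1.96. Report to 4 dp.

Margin = 1.96 × 0.3041 = 0.59604
Interval: -0.439 ± 0.59604

(-1.0350, 0.1570)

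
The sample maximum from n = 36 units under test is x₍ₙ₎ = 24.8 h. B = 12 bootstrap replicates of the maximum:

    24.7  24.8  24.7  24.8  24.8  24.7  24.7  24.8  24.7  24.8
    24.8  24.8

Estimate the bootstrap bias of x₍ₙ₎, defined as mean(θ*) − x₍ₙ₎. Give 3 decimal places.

mean(θ*) = (24.7 + 24.8 + 24.7 + 24.8 + 24.8 + 24.7 + 24.7 + 24.8 + 24.7 + 24.8 + 24.8 + 24.8) / 12 = 24.7583
bias = 24.7583 − 24.8

bias = −0.042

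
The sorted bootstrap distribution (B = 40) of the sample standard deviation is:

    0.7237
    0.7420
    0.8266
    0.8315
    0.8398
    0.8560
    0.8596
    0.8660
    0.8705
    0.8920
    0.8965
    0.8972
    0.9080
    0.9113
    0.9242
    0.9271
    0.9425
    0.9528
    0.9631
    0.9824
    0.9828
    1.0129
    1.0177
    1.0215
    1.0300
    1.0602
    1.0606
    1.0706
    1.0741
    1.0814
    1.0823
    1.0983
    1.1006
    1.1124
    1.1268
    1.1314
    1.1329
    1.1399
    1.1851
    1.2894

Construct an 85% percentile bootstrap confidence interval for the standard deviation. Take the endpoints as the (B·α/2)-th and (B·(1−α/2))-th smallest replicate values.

(0.8266, 1.1329)

α = 0.15; lower rank = 40 × 0.075 = 3; upper rank = 40 × 0.925 = 37.
The 3rd smallest replicate is 0.8266; the 37th is 1.1329.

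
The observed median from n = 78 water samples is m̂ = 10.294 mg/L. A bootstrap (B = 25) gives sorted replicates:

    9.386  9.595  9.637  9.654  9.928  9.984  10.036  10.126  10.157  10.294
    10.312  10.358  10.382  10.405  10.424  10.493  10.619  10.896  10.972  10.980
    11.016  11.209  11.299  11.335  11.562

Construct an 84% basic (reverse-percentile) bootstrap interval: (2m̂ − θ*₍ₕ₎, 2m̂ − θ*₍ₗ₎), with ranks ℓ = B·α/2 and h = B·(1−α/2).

(9.289, 10.993)

Percentile endpoints at ranks 2 and 23: θ*₍2₎ = 9.595, θ*₍23₎ = 11.299.
Basic interval reflects these around m̂:
  lower = 2 × 10.294 − 11.299 = 9.289
  upper = 2 × 10.294 − 9.595 = 10.993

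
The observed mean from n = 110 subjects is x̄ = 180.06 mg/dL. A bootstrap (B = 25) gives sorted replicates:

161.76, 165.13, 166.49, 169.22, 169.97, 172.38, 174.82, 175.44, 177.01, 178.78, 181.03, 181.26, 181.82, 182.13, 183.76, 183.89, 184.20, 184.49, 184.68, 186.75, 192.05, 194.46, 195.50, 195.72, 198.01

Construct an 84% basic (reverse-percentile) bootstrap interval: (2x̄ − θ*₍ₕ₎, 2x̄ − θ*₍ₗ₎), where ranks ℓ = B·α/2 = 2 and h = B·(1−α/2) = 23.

(164.62, 194.99)

Percentile endpoints at ranks 2 and 23: θ*₍2₎ = 165.13, θ*₍23₎ = 195.50.
Basic interval reflects these around x̄:
  lower = 2 × 180.06 − 195.50 = 164.62
  upper = 2 × 180.06 − 165.13 = 194.99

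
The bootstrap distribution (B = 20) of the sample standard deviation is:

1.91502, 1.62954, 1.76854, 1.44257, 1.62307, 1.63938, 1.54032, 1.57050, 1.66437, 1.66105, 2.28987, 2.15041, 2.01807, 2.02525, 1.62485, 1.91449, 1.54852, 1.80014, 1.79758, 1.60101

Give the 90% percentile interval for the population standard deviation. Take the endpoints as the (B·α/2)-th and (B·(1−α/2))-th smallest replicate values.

Sorted replicates: 1.44257, 1.54032, 1.54852, 1.57050, 1.60101, 1.62307, 1.62485, 1.62954, 1.63938, 1.66105, 1.66437, 1.76854, 1.79758, 1.80014, 1.91449, 1.91502, 2.01807, 2.02525, 2.15041, 2.28987
α = 0.10; lower rank = 20 × 0.050 = 1; upper rank = 20 × 0.950 = 19.
The 1st smallest replicate is 1.44257; the 19th is 2.15041.

(1.44257, 2.15041)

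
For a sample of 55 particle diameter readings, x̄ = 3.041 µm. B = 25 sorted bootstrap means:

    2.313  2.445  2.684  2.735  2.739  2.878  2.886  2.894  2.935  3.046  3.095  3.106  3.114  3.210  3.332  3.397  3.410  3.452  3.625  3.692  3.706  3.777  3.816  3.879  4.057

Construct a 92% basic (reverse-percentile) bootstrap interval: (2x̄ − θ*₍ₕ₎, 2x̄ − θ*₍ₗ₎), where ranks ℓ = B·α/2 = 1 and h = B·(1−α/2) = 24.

Percentile endpoints at ranks 1 and 24: θ*₍1₎ = 2.313, θ*₍24₎ = 3.879.
Basic interval reflects these around x̄:
  lower = 2 × 3.041 − 3.879 = 2.203
  upper = 2 × 3.041 − 2.313 = 3.769

(2.203, 3.769)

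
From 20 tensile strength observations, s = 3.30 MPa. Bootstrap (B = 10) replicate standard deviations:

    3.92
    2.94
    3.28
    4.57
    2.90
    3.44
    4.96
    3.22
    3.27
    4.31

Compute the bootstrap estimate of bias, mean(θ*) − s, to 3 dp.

mean(θ*) = (3.92 + 2.94 + 3.28 + 4.57 + 2.90 + 3.44 + 4.96 + 3.22 + 3.27 + 4.31) / 10 = 3.6810
bias = 3.6810 − 3.30

bias = +0.381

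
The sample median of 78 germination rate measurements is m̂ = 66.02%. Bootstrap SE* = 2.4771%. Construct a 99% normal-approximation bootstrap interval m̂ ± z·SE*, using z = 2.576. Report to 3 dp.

Margin = 2.576 × 2.4771 = 6.3810
Interval: 66.02 ± 6.3810

(59.639, 72.401)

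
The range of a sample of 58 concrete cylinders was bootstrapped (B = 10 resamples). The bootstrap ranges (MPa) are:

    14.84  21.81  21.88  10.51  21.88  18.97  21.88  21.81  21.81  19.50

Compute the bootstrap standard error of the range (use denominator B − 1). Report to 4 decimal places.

SE* = 3.8847

Bootstrap SE is the standard deviation of the 10 replicate ranges.
Mean of replicates: (14.84 + 21.81 + 21.88 + 10.51 + 21.88 + 18.97 + 21.88 + 21.81 + 21.81 + 19.50) / 10 = 194.89000 / 10 = 19.48900
Sum of squared deviations: (−4.64900)² + (+2.32100)² + (+2.39100)² + (−8.97900)² + (+2.39100)² + (−0.51900)² + (+2.39100)² + (+2.32100)² + (+2.32100)² + (+0.01100)² = 135.81689
Variance = 135.81689 / 9 = 15.09077
SE* = √15.09077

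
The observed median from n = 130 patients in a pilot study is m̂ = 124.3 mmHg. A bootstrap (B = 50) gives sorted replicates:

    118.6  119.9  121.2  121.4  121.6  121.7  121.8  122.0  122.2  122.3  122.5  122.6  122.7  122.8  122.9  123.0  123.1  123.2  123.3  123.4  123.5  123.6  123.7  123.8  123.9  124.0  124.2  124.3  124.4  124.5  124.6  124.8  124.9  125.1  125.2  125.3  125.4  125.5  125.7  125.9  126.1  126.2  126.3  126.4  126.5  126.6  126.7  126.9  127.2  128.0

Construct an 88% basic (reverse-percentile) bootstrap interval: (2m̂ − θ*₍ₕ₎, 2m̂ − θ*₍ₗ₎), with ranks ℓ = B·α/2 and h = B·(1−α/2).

(121.9, 127.4)

Percentile endpoints at ranks 3 and 47: θ*₍3₎ = 121.2, θ*₍47₎ = 126.7.
Basic interval reflects these around m̂:
  lower = 2 × 124.3 − 126.7 = 121.9
  upper = 2 × 124.3 − 121.2 = 127.4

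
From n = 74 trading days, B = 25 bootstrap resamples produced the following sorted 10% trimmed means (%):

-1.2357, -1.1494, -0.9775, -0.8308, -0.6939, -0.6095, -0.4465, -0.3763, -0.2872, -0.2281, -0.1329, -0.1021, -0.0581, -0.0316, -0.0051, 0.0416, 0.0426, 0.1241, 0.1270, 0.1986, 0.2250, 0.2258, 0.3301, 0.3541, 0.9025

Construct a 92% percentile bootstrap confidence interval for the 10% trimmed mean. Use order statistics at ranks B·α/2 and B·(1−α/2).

α = 0.08; lower rank = 25 × 0.040 = 1; upper rank = 25 × 0.960 = 24.
The 1st smallest replicate is -1.2357; the 24th is 0.3541.

(-1.2357, 0.3541)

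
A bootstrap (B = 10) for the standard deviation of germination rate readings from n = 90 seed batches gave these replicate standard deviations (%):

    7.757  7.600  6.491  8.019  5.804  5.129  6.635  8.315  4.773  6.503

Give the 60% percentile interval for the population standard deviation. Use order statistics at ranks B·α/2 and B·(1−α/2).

Sorted replicates: 4.773, 5.129, 5.804, 6.491, 6.503, 6.635, 7.600, 7.757, 8.019, 8.315
α = 0.40; lower rank = 10 × 0.200 = 2; upper rank = 10 × 0.800 = 8.
The 2nd smallest replicate is 5.129; the 8th is 7.757.

(5.129, 7.757)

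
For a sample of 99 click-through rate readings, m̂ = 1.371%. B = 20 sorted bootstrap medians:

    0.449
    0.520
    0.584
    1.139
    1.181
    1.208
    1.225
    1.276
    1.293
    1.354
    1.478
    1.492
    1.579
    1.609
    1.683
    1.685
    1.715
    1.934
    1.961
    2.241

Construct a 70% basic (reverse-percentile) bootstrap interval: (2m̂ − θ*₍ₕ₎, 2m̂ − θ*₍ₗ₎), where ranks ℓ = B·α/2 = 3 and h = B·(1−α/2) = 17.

Percentile endpoints at ranks 3 and 17: θ*₍3₎ = 0.584, θ*₍17₎ = 1.715.
Basic interval reflects these around m̂:
  lower = 2 × 1.371 − 1.715 = 1.027
  upper = 2 × 1.371 − 0.584 = 2.158

(1.027, 2.158)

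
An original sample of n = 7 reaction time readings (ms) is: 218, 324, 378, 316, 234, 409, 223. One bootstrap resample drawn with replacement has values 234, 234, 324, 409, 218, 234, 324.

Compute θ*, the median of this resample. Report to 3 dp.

θ* = 234.000

Sorted: 218, 234, 234, 234, 324, 324, 409
Median = middle value = 234.000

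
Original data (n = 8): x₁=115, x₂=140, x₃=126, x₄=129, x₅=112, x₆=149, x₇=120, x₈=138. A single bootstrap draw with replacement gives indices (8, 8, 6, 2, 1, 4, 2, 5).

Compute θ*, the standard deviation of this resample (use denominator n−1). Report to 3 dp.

θ* = 13.005

Resample values: 138, 138, 149, 140, 115, 129, 140, 112.
Mean = 132.6250; sum of squared deviations = 1183.8750
s² = 1183.8750 / 7 = 169.1250
s = √169.1250 = 13.005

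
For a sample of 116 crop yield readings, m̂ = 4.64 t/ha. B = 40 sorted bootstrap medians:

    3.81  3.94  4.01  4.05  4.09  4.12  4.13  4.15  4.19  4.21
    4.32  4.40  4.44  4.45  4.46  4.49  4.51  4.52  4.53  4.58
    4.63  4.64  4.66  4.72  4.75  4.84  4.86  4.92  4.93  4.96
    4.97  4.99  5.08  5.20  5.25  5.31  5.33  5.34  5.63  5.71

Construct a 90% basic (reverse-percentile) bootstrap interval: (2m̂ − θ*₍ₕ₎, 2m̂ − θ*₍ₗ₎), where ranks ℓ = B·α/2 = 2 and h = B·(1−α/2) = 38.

Percentile endpoints at ranks 2 and 38: θ*₍2₎ = 3.94, θ*₍38₎ = 5.34.
Basic interval reflects these around m̂:
  lower = 2 × 4.64 − 5.34 = 3.94
  upper = 2 × 4.64 − 3.94 = 5.34

(3.94, 5.34)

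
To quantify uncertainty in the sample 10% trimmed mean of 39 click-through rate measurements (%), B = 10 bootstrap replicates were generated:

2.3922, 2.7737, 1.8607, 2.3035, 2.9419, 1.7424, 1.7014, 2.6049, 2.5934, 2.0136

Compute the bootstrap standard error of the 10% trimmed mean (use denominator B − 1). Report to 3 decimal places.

SE* = 0.443

Bootstrap SE is the standard deviation of the 10 replicate 10% trimmed means.
Mean of replicates: (2.3922 + 2.7737 + 1.8607 + 2.3035 + 2.9419 + 1.7424 + 1.7014 + 2.6049 + 2.5934 + 2.0136) / 10 = 22.92770 / 10 = 2.29277
Sum of squared deviations: (+0.09943)² + (+0.48093)² + (−0.43207)² + (+0.01073)² + (+0.64913)² + (−0.55037)² + (−0.59137)² + (+0.31213)² + (+0.30063)² + (−0.27917)² = 1.76771
Variance = 1.76771 / 9 = 0.19641
SE* = √0.19641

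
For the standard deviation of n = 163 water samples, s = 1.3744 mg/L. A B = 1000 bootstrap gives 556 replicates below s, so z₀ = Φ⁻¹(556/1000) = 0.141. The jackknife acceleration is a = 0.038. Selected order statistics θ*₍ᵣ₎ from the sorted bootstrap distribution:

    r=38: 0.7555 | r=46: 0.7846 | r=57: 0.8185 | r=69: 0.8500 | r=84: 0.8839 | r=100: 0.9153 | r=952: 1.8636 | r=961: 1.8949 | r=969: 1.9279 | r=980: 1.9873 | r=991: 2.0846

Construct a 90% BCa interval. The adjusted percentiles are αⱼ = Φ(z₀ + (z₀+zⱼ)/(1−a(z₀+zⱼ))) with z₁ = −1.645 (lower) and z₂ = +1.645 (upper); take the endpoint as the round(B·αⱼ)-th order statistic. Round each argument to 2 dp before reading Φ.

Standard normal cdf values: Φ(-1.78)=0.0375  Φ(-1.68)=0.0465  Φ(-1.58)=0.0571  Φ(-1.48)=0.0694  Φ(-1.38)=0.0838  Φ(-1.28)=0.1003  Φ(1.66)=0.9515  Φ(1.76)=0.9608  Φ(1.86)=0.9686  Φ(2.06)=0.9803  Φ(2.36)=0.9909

Lower: z₀ + z₁ = 0.141 + (-1.645) = -1.504; 1 − a(z₀+z₁) = 1 − (0.038)(-1.504) = 1.0572; argument = 0.141 + (-1.504)/1.0572 = -1.2817 → -1.28.
α₁ = Φ(-1.28) = 0.1003; rank = round(1000 × 0.1003) = 100; θ*₍100₎ = 0.9153.
Upper: z₀ + z₂ = 1.786; 1 − a(z₀+z₂) = 0.9321; argument = 2.0570 → 2.06; α₂ = 0.9803; rank = 980; θ*₍980₎ = 1.9873.

(0.9153, 1.9873)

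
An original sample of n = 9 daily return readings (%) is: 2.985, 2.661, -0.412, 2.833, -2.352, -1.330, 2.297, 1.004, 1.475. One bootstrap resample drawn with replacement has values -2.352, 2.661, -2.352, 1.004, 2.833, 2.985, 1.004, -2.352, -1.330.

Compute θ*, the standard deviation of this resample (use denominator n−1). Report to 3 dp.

θ* = 2.343

Mean = 0.2334; sum of squared deviations = 43.9072
s² = 43.9072 / 8 = 5.4884
s = √5.4884 = 2.343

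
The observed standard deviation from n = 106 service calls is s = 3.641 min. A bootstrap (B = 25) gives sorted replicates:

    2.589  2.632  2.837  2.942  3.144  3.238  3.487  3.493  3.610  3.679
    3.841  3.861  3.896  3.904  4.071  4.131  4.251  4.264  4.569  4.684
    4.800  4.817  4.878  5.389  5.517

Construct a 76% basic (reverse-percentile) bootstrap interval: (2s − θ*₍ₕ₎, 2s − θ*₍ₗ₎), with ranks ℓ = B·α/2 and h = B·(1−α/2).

Percentile endpoints at ranks 3 and 22: θ*₍3₎ = 2.837, θ*₍22₎ = 4.817.
Basic interval reflects these around s:
  lower = 2 × 3.641 − 4.817 = 2.465
  upper = 2 × 3.641 − 2.837 = 4.445

(2.465, 4.445)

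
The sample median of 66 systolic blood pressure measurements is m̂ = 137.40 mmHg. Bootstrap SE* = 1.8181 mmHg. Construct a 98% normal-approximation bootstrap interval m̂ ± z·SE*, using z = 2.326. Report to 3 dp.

Margin = 2.326 × 1.8181 = 4.2289
Interval: 137.40 ± 4.2289

(133.171, 141.629)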